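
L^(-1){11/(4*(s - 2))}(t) 11*exp(2*t)/4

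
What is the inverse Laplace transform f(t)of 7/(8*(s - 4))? 7*exp(4*t)/8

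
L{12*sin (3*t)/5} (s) 36/ (5*(s^2+9))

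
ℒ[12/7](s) 12/ (7 * s)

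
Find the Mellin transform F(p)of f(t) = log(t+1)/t -pi * csc(pi * p)/(p - 1)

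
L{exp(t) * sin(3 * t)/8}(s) 3/(8 * ((s - 1)^2 + 9))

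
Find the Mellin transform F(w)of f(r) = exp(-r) gamma(w)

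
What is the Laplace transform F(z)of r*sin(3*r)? 6*z/(z^2 + 9)^2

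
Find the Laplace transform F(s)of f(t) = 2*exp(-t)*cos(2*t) 2*(s + 1)/((s + 1)^2 + 4)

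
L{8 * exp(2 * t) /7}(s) 8/(7 * (s - 2) ) 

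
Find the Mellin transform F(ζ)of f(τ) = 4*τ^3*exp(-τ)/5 4*gamma(ζ + 3)/5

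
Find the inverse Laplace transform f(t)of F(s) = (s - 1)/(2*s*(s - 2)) exp(t)*cosh(t)/2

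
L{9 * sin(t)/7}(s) 9/(7 * (s^2 + 1))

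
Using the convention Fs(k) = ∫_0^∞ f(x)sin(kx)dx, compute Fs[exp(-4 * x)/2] k/(2 * (k^2 + 16))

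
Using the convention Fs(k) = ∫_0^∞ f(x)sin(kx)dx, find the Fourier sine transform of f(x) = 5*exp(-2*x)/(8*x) 5*atan(k/2)/8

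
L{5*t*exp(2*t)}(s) 5/(s - 2)^2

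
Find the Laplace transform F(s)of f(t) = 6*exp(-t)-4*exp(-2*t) 6/(s+1)-4/(s+2)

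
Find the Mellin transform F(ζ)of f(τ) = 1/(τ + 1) pi*csc(pi*ζ)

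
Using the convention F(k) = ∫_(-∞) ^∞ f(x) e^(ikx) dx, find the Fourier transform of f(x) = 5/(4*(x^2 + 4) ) 5*pi*exp(-2*Abs(k) ) /8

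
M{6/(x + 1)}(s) 6*pi*csc(pi*s)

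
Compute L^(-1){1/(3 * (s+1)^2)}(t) t * exp(-t)/3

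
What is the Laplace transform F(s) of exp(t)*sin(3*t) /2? 3/(2*((s - 1) ^2+9) ) 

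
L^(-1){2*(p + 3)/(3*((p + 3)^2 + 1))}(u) 2*exp(-3*u)*cos(u)/3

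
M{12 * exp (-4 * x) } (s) 12 * gamma (s) /2^ (2 * s) 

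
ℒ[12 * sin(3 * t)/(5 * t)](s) 12 * atan(3/s)/5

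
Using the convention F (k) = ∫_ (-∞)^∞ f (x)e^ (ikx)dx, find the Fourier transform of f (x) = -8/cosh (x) -8*pi/cosh (pi*k/2)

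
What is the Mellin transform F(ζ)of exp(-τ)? gamma(ζ)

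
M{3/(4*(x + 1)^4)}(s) gamma(s)*gamma(4 - s)/8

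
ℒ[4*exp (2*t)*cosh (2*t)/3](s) 4*(s - 2)/ (3*s*(s - 4))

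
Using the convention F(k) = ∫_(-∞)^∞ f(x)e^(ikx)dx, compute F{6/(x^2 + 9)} 2*pi*exp(-3*Abs(k))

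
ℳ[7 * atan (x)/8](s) -7 * pi * sec (pi * s/2)/ (16 * s)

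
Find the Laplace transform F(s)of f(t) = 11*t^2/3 22/(3*s^3)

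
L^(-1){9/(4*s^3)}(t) 9*t^2/8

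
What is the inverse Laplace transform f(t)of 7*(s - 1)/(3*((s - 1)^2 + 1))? 7*exp(t)*cos(t)/3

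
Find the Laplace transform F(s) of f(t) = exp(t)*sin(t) 1/((s - 1) ^2 + 1) 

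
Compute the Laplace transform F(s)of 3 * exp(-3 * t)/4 3/(4 * (s+3))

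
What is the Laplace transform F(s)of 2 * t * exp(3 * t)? 2/(s - 3)^2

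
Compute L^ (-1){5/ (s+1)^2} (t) 5*t*exp (-t)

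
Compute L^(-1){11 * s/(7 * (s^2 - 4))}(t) 11 * cosh(2 * t)/7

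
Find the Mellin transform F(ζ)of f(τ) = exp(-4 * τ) gamma(ζ)/4^ζ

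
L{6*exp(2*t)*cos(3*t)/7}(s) 6*(s - 2)/(7*((s - 2)^2 + 9))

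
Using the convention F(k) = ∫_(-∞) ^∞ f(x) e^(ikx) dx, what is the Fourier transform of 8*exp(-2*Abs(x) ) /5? 32/(5*(k^2+4) ) 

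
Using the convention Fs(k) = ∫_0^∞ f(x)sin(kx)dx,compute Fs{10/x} 5*pi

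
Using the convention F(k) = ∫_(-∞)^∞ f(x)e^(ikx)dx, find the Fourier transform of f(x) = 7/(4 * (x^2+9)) 7 * pi * exp(-3 * Abs(k))/12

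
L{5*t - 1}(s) 5/s^2 - 1/s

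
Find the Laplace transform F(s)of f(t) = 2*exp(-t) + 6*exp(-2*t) 6/(s + 2) + 2/(s + 1)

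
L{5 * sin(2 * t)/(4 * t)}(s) 5 * atan(2/s)/4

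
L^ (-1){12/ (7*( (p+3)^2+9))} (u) 4*exp (-3*u)*sin (3*u)/7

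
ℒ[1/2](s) 1/(2*s)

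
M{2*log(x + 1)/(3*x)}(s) -2*pi*csc(pi*s)/(3*s - 3)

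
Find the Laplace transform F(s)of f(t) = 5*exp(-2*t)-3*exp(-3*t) 5/(s + 2)-3/(s + 3)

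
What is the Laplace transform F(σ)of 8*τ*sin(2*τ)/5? 32*σ/(5*(σ^2+4)^2)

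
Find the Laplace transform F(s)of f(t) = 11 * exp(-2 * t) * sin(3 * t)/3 11/((s+2)^2+9)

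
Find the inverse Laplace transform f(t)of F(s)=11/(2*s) 11/2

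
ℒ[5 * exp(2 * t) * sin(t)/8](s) 5/(8 * ((s - 2)^2+1))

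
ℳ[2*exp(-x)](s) 2*gamma(s)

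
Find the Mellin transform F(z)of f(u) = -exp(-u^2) -gamma(z/2)/2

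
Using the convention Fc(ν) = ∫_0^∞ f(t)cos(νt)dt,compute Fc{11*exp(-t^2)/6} 11*sqrt(pi)*exp(-ν^2/4)/12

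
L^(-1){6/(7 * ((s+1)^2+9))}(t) 2 * exp(-t) * sin(3 * t)/7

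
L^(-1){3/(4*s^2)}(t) 3*t/4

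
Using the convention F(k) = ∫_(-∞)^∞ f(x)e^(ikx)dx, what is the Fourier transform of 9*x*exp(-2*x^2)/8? 9*sqrt(2)*I*sqrt(pi)*k*exp(-k^2/8)/64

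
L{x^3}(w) 6/w^4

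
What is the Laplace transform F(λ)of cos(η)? λ/(λ^2 + 1)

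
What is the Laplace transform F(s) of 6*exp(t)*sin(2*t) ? 12/((s - 1) ^2+4) 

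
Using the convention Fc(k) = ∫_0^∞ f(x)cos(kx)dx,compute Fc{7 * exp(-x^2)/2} 7 * sqrt(pi) * exp(-k^2/4)/4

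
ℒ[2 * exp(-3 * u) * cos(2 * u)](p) 2 * (p + 3)/((p + 3)^2 + 4)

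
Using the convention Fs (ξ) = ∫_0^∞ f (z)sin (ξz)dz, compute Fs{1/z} pi/2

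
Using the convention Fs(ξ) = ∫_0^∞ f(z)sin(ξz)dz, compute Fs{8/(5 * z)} 4 * pi/5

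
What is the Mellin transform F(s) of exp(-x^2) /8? gamma(s/2) /16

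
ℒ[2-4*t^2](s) 2/s - 8/s^3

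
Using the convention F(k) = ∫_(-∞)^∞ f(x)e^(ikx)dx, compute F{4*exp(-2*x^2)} 2*sqrt(2)*sqrt(pi)*exp(-k^2/8)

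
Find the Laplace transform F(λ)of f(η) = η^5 120/λ^6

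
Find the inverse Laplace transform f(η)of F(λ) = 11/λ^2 11 * η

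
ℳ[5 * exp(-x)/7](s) 5 * gamma(s)/7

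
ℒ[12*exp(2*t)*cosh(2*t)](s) 12*(s - 2)/(s*(s - 4))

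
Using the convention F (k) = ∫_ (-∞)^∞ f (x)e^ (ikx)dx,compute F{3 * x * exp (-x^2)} 3 * I * sqrt (pi) * k * exp (-k^2/4)/2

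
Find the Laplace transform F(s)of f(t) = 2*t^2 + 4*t 4/s^3 + 4/s^2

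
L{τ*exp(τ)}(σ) (σ - 1)^(-2)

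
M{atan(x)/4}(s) -pi * sec(pi * s/2)/(8 * s)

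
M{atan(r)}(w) -pi * sec(pi * w/2)/(2 * w)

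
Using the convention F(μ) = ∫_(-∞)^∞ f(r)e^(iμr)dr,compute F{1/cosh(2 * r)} pi/(2 * cosh(pi * μ/4))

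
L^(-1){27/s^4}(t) 9*t^3/2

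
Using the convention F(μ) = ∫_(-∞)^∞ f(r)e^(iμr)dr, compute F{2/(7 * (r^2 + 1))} 2 * pi * exp(-Abs(μ))/7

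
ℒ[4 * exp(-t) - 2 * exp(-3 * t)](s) 4/(s + 1) - 2/(s + 3)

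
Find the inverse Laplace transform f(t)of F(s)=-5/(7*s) -5/7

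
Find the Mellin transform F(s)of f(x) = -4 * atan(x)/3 2 * pi * sec(pi * s/2)/(3 * s)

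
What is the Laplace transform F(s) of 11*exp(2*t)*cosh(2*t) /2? 11*(s - 2) /(2*s*(s - 4) ) 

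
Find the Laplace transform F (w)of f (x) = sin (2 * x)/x atan (2/w)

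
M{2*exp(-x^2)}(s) gamma(s/2)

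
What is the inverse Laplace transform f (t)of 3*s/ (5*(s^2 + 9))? 3*cos (3*t)/5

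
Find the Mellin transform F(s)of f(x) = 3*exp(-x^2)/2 3*gamma(s/2)/4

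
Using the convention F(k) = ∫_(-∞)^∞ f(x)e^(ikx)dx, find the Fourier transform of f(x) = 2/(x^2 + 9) 2 * pi * exp(-3 * Abs(k))/3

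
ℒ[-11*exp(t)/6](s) -11/(6*s - 6)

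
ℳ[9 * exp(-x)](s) 9 * gamma(s)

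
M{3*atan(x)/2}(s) -3*pi*sec(pi*s/2)/(4*s)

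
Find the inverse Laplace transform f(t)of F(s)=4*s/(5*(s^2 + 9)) 4*cos(3*t)/5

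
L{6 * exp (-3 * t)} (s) 6/ (s + 3)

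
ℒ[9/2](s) 9/(2*s)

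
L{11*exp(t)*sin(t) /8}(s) 11/(8*((s - 1) ^2 + 1) ) 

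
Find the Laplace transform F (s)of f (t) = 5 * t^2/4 5/ (2 * s^3)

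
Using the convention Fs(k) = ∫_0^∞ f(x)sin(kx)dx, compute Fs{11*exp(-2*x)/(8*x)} 11*atan(k/2)/8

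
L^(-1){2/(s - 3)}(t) 2 * exp(3 * t)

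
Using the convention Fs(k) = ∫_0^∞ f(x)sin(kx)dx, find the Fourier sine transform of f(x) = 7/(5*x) 7*pi/10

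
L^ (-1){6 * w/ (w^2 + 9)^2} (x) x * sin (3 * x)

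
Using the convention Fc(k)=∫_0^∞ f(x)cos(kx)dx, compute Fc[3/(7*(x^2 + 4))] 3*pi*exp(-2*k)/28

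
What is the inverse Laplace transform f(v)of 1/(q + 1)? exp(-v)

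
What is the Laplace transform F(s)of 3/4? 3/(4 * s)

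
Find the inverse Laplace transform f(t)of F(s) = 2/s 2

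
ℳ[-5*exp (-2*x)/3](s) -5*gamma (s)/ (3*2^s)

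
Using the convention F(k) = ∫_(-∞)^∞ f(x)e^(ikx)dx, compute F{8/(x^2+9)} 8*pi*exp(-3*Abs(k))/3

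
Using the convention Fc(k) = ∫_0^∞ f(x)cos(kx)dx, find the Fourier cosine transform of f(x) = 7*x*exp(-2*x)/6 7*(4 - k^2)/(6*(k^2+4)^2)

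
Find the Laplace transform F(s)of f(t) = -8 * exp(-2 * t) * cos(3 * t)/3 8 * (-s - 2)/(3 * ((s + 2)^2 + 9))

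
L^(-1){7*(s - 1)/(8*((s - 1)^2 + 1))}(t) 7*exp(t)*cos(t)/8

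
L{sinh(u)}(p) 1/(p^2 - 1)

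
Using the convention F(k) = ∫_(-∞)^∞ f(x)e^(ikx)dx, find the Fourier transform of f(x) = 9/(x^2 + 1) 9 * pi * exp(-Abs(k))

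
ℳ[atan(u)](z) -pi*sec(pi*z/2)/(2*z)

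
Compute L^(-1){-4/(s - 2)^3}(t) -2 * t^2 * exp(2 * t)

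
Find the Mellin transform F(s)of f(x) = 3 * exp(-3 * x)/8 3^(1 - s) * gamma(s)/8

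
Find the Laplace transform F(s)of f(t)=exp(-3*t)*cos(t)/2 (s + 3)/(2*((s + 3)^2 + 1))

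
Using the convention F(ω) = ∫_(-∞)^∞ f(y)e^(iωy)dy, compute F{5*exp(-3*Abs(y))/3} 10/(ω^2 + 9)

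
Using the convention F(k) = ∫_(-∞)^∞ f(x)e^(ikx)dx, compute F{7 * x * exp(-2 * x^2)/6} 7 * sqrt(2) * I * sqrt(pi) * k * exp(-k^2/8)/48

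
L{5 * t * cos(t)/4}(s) 5 * (s^2 - 1)/(4 * (s^2 + 1)^2)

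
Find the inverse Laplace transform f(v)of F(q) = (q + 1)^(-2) v * exp(-v)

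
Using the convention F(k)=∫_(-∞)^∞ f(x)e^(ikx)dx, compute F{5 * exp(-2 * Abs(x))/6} 10/(3 * (k^2+4))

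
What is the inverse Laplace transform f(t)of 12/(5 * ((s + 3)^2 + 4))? 6 * exp(-3 * t) * sin(2 * t)/5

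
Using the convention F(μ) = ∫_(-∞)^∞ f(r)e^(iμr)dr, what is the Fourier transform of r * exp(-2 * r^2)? sqrt(2) * I * sqrt(pi) * μ * exp(-μ^2/8)/8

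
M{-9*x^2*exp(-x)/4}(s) -9*gamma(s + 2)/4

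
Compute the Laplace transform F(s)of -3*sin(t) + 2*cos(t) 2*s/(s^2 + 1) - 3/(s^2 + 1)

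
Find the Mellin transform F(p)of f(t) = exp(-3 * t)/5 gamma(p)/(5 * 3^p)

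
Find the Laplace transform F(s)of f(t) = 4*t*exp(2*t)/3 4/(3*(s - 2)^2)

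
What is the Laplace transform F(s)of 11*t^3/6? 11/s^4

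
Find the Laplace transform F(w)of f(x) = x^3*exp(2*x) 6/(w - 2)^4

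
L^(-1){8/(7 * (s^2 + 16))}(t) 2 * sin(4 * t)/7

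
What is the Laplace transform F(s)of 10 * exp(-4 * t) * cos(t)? 10 * (s + 4)/((s + 4)^2 + 1)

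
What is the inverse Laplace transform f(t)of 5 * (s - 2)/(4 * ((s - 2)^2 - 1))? 5 * exp(2 * t) * cosh(t)/4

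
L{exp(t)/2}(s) 1/(2*(s - 1))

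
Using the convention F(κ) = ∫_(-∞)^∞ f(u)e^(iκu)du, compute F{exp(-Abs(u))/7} 2/(7 * (κ^2 + 1))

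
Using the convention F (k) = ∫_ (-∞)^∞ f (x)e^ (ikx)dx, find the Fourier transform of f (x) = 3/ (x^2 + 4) 3*pi*exp (-2*Abs (k))/2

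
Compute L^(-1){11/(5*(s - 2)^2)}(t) 11*t*exp(2*t)/5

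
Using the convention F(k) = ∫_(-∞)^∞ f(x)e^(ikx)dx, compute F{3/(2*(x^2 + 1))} 3*pi*exp(-Abs(k))/2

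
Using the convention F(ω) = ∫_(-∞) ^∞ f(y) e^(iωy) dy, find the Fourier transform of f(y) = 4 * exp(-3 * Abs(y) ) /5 24/(5 * (ω^2+9) ) 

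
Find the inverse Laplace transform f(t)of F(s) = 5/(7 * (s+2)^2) 5 * t * exp(-2 * t)/7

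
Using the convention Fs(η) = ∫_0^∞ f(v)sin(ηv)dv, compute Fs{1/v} pi/2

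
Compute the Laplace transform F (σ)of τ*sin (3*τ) 6*σ/ (σ^2 + 9)^2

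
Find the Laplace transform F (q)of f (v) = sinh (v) 1/ (q^2-1)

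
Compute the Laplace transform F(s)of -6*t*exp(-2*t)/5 -6/(5*(s + 2)^2)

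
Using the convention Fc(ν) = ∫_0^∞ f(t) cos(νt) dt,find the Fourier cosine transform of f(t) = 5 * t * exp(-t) 5 * (1 - ν^2) /(ν^2 + 1) ^2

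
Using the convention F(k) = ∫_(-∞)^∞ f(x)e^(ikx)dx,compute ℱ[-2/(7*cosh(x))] -2*pi/(7*cosh(pi*k/2))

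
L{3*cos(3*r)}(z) 3*z/(z^2 + 9)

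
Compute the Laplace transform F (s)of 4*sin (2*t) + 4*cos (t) 4*s/ (s^2 + 1) + 8/ (s^2 + 4)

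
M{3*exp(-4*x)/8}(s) 3*gamma(s)/(8*2^(2*s))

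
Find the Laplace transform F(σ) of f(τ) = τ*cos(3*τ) (σ^2 - 9) /(σ^2 + 9) ^2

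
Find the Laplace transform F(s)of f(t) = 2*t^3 12/s^4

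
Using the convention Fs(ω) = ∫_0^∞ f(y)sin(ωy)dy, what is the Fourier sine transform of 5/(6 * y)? 5 * pi/12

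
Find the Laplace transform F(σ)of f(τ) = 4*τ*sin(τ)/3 8*σ/(3*(σ^2+1)^2)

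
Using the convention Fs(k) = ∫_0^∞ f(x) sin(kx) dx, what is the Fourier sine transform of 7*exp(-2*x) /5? 7*k/(5*(k^2 + 4) ) 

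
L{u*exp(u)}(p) (p - 1)^(-2)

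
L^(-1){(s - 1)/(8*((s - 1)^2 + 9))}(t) exp(t)*cos(3*t)/8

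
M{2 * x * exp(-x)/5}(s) 2 * gamma(s + 1)/5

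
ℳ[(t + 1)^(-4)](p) gamma(p) * gamma(4 - p)/6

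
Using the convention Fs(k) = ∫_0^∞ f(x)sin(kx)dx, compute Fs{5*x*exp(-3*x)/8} 15*k/(4*(k^2+9)^2)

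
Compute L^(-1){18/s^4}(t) 3 * t^3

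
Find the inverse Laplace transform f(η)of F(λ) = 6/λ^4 η^3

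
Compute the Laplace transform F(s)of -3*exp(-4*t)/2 -3/(2*s + 8)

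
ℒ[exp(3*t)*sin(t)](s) 1/((s - 3)^2 + 1)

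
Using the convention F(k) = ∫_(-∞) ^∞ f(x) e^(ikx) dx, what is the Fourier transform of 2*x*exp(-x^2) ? I*sqrt(pi)*k*exp(-k^2/4) 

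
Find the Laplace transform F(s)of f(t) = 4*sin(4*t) 16/(s^2 + 16)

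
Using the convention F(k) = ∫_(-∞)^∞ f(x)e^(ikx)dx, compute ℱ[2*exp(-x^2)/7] 2*sqrt(pi)*exp(-k^2/4)/7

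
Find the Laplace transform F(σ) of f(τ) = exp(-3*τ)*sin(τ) 1/((σ + 3) ^2 + 1) 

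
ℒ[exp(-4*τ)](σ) 1/(σ + 4)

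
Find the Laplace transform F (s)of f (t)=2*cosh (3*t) 2*s/ (s^2 - 9)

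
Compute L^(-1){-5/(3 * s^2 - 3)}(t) -5 * sinh(t)/3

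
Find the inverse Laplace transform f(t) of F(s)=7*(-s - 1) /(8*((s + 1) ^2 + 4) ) -7*exp(-t)*cos(2*t) /8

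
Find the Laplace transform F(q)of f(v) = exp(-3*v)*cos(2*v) (q+3)/((q+3)^2+4)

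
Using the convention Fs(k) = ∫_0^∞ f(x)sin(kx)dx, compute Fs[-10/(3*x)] -5*pi/3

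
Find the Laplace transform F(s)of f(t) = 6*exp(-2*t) 6/(s + 2)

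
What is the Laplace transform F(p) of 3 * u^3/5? 18/(5 * p^4) 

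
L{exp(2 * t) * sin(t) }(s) 1/((s - 2) ^2 + 1) 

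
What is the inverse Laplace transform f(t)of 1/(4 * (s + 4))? exp(-4 * t)/4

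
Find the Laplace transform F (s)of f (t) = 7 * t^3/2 21/s^4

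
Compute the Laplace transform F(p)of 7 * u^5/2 420/p^6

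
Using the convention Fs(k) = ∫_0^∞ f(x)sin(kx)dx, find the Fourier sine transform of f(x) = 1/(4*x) pi/8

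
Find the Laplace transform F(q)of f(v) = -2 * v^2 -4/q^3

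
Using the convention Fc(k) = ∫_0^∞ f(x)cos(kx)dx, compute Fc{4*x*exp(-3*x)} 4*(9 - k^2)/(k^2 + 9)^2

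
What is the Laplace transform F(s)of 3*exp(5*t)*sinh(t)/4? 3/(4*((s - 5)^2 - 1))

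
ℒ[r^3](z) 6/z^4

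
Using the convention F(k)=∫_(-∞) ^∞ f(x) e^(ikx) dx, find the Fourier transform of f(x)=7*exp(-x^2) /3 7*sqrt(pi)*exp(-k^2/4) /3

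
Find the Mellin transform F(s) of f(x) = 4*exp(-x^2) 2*gamma(s/2) 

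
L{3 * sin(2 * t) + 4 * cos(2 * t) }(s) 4 * s/(s^2 + 4) + 6/(s^2 + 4) 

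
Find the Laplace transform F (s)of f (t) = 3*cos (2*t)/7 3*s/ (7*(s^2 + 4))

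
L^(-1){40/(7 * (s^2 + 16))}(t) 10 * sin(4 * t)/7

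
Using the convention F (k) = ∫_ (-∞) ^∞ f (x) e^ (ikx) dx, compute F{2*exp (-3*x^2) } 2*sqrt (3)*sqrt (pi)*exp (-k^2/12) /3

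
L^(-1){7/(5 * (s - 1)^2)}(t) 7 * t * exp(t)/5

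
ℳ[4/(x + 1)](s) 4 * pi * csc(pi * s)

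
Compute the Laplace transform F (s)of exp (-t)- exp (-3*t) 1/ (s + 1) - 1/ (s + 3)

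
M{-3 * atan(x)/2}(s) 3 * pi * sec(pi * s/2)/(4 * s)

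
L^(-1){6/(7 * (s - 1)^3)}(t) 3 * t^2 * exp(t)/7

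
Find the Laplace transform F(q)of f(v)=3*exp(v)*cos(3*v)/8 3*(q - 1)/(8*((q - 1)^2+9))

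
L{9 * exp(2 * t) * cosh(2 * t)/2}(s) 9 * (s - 2)/(2 * s * (s - 4))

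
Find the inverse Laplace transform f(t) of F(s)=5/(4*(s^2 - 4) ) 5*sinh(2*t) /8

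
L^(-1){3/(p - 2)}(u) 3*exp(2*u)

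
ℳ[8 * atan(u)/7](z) -4 * pi * sec(pi * z/2)/(7 * z)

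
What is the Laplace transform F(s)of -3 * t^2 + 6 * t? 6/s^2 - 6/s^3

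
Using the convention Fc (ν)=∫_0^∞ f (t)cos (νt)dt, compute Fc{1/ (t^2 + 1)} pi * exp (-ν)/2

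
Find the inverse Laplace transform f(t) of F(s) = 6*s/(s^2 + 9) 6*cos(3*t) 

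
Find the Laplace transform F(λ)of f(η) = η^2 2/λ^3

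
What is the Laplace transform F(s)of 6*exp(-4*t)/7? 6/(7*(s + 4))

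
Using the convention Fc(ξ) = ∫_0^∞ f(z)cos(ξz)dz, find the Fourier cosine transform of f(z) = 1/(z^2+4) pi*exp(-2*ξ)/4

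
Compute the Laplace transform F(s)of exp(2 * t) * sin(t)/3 1/(3 * ((s - 2)^2 + 1))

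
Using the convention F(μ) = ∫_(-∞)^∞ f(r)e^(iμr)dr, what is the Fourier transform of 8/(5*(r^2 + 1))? 8*pi*exp(-Abs(μ))/5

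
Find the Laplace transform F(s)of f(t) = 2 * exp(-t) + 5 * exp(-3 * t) 5/(s + 3) + 2/(s + 1)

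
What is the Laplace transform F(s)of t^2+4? 2/s^3+4/s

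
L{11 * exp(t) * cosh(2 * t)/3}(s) 11 * (s - 1)/(3 * ((s - 1)^2 - 4))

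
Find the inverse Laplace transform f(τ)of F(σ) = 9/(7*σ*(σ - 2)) 9*exp(τ)*sinh(τ)/7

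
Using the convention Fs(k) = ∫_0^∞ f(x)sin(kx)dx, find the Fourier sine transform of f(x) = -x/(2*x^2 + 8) -pi*exp(-2*k)/4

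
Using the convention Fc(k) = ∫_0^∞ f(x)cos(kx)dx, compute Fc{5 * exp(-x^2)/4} 5 * sqrt(pi) * exp(-k^2/4)/8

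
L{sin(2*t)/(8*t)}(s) atan(2/s)/8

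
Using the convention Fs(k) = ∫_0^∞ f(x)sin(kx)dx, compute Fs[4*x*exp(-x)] 8*k/(k^2 + 1)^2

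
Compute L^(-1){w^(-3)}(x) x^2/2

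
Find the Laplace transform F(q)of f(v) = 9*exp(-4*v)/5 9/(5*(q+4))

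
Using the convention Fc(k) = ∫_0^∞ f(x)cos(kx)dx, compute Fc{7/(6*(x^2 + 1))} 7*pi*exp(-k)/12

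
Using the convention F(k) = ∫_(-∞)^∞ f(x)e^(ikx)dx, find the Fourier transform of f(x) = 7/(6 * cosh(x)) 7 * pi/(6 * cosh(pi * k/2))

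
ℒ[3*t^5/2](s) 180/s^6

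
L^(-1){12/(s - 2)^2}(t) 12 * t * exp(2 * t)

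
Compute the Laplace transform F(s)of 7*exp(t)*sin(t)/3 7/(3*((s - 1)^2+1))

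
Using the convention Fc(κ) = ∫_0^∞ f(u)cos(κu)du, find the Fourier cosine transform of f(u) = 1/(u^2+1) pi*exp(-κ)/2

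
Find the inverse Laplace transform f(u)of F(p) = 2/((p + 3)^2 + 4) exp(-3*u)*sin(2*u)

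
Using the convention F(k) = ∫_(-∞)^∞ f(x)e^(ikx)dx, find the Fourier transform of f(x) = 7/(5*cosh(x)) 7*pi/(5*cosh(pi*k/2))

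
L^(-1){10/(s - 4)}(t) 10 * exp(4 * t)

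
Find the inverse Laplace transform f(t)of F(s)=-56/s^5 -7 * t^4/3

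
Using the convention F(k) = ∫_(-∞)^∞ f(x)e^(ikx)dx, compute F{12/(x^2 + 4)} 6*pi*exp(-2*Abs(k))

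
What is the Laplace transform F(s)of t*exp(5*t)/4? 1/(4*(s - 5)^2)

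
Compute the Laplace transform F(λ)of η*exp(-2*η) (λ + 2)^(-2)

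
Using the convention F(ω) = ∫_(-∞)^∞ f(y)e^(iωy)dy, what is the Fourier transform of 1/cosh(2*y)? pi/(2*cosh(pi*ω/4))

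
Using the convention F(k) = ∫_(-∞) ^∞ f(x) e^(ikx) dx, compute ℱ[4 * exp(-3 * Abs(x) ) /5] 24/(5 * (k^2+9) ) 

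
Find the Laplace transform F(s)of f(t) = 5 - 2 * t 5/s - 2/s^2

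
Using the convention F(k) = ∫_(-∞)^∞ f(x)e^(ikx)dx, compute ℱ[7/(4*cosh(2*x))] 7*pi/(8*cosh(pi*k/4))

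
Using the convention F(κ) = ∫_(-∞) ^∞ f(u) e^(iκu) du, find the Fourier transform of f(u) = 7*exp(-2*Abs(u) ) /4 7/(κ^2 + 4) 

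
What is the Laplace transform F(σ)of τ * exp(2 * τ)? (σ - 2)^(-2)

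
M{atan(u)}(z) -pi*sec(pi*z/2)/(2*z)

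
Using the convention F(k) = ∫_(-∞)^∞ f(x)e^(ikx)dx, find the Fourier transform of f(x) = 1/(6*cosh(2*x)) pi/(12*cosh(pi*k/4))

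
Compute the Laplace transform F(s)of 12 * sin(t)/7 12/(7 * (s^2+1))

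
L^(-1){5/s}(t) 5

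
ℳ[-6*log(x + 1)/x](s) 6*pi*csc(pi*s)/(s - 1)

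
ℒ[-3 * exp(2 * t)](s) -3/(s - 2)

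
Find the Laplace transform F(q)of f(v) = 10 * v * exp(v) 10/(q - 1)^2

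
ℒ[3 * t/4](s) 3/(4 * s^2)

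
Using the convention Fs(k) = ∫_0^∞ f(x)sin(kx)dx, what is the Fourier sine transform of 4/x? 2*pi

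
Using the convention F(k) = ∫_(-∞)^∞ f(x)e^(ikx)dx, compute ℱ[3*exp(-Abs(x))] 6/(k^2 + 1)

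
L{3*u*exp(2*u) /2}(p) 3/(2*(p - 2) ^2) 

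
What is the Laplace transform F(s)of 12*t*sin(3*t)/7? 72*s/(7*(s^2 + 9)^2)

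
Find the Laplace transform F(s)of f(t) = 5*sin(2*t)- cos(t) 10/(s^2 + 4)- s/(s^2 + 1)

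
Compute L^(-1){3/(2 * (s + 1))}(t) 3 * exp(-t)/2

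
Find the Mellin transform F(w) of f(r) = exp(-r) gamma(w) 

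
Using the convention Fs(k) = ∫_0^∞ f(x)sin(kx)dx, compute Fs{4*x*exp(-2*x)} 16*k/(k^2 + 4)^2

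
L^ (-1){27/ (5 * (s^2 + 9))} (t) 9 * sin (3 * t)/5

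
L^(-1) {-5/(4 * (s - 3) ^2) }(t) -5 * t * exp(3 * t) /4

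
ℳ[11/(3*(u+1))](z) 11*pi*csc(pi*z)/3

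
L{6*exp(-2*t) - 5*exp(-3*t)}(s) 6/(s + 2) - 5/(s + 3)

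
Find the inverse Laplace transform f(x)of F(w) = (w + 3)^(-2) x*exp(-3*x)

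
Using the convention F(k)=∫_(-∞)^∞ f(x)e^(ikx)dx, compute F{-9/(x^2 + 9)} -3*pi*exp(-3*Abs(k))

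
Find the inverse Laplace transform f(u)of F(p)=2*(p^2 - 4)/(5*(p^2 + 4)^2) 2*u*cos(2*u)/5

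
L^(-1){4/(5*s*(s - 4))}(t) 2*exp(2*t)*sinh(2*t)/5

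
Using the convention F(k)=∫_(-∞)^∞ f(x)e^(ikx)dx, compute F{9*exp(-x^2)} 9*sqrt(pi)*exp(-k^2/4)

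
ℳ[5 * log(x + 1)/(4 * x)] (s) -5 * pi * csc(pi * s)/(4 * s - 4)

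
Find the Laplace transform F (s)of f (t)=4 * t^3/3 8/s^4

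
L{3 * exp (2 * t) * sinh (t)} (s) 3/ ( (s - 2)^2 - 1)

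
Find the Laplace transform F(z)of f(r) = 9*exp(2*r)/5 9/(5*(z - 2))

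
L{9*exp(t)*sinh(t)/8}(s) 9/(8*s*(s - 2))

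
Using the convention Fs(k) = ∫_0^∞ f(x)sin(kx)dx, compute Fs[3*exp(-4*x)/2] 3*k/(2*(k^2+16))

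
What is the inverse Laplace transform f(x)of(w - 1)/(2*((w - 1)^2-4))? exp(x)*cosh(2*x)/2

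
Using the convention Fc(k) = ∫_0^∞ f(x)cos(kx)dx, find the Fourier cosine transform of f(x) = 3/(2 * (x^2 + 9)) pi * exp(-3 * k)/4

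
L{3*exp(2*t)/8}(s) 3/(8*(s - 2))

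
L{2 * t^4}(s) 48/s^5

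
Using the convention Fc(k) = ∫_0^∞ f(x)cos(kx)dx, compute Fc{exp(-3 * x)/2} 3/(2 * (k^2+9))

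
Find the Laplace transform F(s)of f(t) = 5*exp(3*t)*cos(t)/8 5*(s - 3)/(8*((s - 3)^2 + 1))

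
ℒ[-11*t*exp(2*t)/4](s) -11/(4*(s - 2)^2)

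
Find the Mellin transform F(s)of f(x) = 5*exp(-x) 5*gamma(s)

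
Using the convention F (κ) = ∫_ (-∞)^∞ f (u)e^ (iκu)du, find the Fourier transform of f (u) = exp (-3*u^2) sqrt (3)*sqrt (pi)*exp (-κ^2/12)/3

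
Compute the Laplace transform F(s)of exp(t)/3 1/(3*(s - 1))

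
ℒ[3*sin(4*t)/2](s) 6/(s^2 + 16)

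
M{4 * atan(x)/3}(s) -2 * pi * sec(pi * s/2)/(3 * s)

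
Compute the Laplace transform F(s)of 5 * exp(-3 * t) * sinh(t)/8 5/(8 * ((s + 3)^2-1))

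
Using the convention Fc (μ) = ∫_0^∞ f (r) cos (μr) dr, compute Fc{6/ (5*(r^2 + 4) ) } 3*pi*exp (-2*μ) /10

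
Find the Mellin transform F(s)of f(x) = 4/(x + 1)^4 2 * gamma(s) * gamma(4 - s)/3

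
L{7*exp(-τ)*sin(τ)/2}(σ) 7/(2*((σ + 1)^2 + 1))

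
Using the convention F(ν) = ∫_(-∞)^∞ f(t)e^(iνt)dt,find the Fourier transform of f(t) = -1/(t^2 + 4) -pi*exp(-2*Abs(ν))/2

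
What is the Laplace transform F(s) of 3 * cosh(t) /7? 3 * s/(7 * (s^2 - 1) ) 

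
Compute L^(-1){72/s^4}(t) 12 * t^3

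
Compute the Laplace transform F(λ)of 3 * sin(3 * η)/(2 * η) 3 * atan(3/λ)/2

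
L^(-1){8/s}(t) 8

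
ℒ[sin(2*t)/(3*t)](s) atan(2/s)/3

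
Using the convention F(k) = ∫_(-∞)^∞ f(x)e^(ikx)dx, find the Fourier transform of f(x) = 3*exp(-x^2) 3*sqrt(pi)*exp(-k^2/4)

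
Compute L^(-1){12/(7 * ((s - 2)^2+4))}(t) 6 * exp(2 * t) * sin(2 * t)/7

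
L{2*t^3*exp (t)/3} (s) 4/ (s - 1)^4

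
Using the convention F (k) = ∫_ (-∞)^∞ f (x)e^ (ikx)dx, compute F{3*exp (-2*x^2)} 3*sqrt (2)*sqrt (pi)*exp (-k^2/8)/2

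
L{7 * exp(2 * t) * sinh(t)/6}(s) 7/(6 * ((s - 2)^2 - 1))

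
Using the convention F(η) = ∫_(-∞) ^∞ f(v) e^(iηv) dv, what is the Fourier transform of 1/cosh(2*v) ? pi/(2*cosh(pi*η/4) ) 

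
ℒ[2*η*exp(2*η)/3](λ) 2/(3*(λ - 2)^2)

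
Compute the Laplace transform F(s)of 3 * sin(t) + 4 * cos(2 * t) 4 * s/(s^2 + 4) + 3/(s^2 + 1)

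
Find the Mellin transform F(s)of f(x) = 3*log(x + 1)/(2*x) -3*pi*csc(pi*s)/(2*s - 2)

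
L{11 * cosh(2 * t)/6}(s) 11 * s/(6 * (s^2 - 4))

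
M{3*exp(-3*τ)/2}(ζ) 3^(1 - ζ)*gamma(ζ)/2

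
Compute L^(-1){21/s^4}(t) 7*t^3/2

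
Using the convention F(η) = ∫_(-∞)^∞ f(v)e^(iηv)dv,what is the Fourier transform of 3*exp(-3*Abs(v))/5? 18/(5*(η^2+9))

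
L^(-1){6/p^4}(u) u^3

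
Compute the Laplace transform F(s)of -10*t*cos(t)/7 10*(1 - s^2)/(7*(s^2 + 1)^2)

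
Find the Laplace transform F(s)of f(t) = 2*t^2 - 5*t 4/s^3 - 5/s^2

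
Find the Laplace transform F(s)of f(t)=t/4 1/(4 * s^2)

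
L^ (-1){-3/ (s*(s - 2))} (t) -3*exp (t)*sinh (t)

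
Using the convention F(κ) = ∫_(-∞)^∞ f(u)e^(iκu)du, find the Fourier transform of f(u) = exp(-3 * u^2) sqrt(3) * sqrt(pi) * exp(-κ^2/12)/3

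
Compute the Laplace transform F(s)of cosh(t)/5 s/(5*(s^2-1))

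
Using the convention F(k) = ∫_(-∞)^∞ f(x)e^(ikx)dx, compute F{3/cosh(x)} 3*pi/cosh(pi*k/2)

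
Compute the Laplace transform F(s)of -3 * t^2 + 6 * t 6/s^2-6/s^3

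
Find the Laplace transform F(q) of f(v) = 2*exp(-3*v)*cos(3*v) 2*(q + 3) /((q + 3) ^2 + 9) 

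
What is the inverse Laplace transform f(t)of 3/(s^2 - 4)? 3*sinh(2*t)/2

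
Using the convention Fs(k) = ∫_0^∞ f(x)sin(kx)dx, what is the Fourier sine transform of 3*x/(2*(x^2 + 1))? 3*pi*exp(-k)/4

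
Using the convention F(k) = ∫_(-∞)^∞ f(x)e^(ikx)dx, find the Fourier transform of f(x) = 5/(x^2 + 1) 5*pi*exp(-Abs(k))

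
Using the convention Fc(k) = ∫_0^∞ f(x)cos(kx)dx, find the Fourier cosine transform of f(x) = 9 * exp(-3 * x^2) 3 * sqrt(3) * sqrt(pi) * exp(-k^2/12)/2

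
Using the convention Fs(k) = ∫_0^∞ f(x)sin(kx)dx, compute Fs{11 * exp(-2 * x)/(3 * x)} 11 * atan(k/2)/3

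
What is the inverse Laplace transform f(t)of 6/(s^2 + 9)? 2*sin(3*t)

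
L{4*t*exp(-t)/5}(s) 4/(5*(s+1)^2)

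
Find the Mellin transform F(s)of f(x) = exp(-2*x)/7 gamma(s)/(7*2^s)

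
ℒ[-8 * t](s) -8/s^2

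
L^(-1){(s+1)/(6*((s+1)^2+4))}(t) exp(-t)*cos(2*t)/6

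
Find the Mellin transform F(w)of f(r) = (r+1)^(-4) gamma(w) * gamma(4 - w)/6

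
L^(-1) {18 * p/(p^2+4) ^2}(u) 9 * u * sin(2 * u) /2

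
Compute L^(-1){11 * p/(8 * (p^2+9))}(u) 11 * cos(3 * u)/8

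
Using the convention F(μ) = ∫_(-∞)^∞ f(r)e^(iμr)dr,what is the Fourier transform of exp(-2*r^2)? sqrt(2)*sqrt(pi)*exp(-μ^2/8)/2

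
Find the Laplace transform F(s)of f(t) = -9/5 -9/(5 * s)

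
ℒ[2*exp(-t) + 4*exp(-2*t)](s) 2/(s + 1) + 4/(s + 2)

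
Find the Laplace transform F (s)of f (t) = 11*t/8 11/ (8*s^2)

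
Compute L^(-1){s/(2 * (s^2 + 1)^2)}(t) t * sin(t)/4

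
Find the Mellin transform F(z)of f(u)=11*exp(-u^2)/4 11*gamma(z/2)/8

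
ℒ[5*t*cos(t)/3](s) 5*(s^2 - 1)/(3*(s^2 + 1)^2)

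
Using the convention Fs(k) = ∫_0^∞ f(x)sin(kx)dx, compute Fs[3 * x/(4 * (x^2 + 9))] 3 * pi * exp(-3 * k)/8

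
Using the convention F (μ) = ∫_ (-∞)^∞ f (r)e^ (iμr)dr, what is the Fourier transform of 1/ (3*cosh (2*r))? pi/ (6*cosh (pi*μ/4))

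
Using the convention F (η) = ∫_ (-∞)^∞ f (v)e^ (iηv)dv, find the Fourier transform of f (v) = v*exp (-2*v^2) sqrt (2)*I*sqrt (pi)*η*exp (-η^2/8)/8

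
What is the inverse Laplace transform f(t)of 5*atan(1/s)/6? 5*sin(t)/(6*t)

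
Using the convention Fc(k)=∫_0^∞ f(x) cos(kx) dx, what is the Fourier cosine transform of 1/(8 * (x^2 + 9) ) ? pi * exp(-3 * k) /48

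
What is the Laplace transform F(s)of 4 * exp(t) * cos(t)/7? 4 * (s - 1)/(7 * ((s - 1)^2 + 1))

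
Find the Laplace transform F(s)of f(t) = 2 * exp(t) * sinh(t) 2/(s * (s - 2))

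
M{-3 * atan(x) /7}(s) 3 * pi * sec(pi * s/2) /(14 * s) 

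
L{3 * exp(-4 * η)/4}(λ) 3/(4 * (λ + 4))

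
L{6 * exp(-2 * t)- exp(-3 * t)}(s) 6/(s+2) - 1/(s+3)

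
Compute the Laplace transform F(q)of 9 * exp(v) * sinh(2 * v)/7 18/(7 * ((q - 1)^2 - 4))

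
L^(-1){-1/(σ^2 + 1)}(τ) -sin(τ)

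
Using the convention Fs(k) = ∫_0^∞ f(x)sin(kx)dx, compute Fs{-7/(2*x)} -7*pi/4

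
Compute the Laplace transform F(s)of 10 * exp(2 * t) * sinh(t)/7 10/(7 * ((s - 2)^2 - 1))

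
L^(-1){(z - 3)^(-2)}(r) r*exp(3*r)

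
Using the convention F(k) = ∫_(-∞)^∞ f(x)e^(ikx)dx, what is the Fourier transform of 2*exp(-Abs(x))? 4/(k^2 + 1)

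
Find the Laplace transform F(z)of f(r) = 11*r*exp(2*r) 11/(z - 2)^2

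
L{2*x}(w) 2/w^2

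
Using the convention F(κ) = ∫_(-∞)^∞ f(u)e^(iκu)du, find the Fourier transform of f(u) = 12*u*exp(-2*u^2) 3*sqrt(2)*I*sqrt(pi)*κ*exp(-κ^2/8)/2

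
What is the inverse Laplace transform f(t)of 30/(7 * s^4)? 5 * t^3/7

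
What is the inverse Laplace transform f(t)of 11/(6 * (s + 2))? 11 * exp(-2 * t)/6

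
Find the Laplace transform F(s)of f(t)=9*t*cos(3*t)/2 9*(s^2 - 9)/(2*(s^2+9)^2)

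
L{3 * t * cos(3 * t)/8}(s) 3 * (s^2 - 9)/(8 * (s^2 + 9)^2)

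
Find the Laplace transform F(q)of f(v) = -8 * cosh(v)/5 -8 * q/(5 * q^2 - 5)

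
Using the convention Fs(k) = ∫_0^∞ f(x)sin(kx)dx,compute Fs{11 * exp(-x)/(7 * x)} 11 * atan(k)/7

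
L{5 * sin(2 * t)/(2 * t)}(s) 5 * atan(2/s)/2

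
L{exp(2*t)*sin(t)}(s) 1/((s - 2)^2 + 1)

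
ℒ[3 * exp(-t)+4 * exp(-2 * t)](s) 4/(s+2)+3/(s+1)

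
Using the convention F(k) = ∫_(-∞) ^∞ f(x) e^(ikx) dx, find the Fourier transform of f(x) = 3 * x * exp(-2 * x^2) 3 * sqrt(2) * I * sqrt(pi) * k * exp(-k^2/8) /8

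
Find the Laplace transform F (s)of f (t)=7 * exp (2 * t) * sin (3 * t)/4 21/ (4 * ( (s - 2)^2 + 9))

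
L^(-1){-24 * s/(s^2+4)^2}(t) -6 * t * sin(2 * t)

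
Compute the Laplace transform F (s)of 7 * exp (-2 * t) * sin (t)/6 7/ (6 * ( (s + 2)^2 + 1))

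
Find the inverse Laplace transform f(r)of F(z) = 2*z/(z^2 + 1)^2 r*sin(r)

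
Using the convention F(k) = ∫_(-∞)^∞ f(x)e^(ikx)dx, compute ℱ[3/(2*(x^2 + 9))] pi*exp(-3*Abs(k))/2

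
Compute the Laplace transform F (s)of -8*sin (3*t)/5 -24/ (5*s^2 + 45)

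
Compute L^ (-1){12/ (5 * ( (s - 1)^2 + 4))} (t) 6 * exp (t) * sin (2 * t)/5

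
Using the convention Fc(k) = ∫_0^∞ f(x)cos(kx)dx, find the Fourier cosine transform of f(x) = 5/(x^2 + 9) 5*pi*exp(-3*k)/6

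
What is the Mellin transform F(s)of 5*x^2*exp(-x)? 5*gamma(s + 2)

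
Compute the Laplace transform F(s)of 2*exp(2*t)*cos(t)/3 2*(s - 2)/(3*((s - 2)^2 + 1))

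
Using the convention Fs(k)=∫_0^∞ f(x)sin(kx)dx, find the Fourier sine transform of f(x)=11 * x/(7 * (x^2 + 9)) 11 * pi * exp(-3 * k)/14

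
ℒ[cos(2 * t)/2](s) s/(2 * (s^2 + 4))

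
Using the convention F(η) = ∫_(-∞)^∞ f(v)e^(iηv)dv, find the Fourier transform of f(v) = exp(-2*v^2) sqrt(2)*sqrt(pi)*exp(-η^2/8)/2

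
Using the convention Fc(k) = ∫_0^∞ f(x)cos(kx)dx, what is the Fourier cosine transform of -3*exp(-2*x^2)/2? -3*sqrt(2)*sqrt(pi)*exp(-k^2/8)/8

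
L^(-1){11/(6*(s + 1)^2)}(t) 11*t*exp(-t)/6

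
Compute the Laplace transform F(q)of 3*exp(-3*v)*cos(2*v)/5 3*(q + 3)/(5*((q + 3)^2 + 4))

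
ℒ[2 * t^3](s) 12/s^4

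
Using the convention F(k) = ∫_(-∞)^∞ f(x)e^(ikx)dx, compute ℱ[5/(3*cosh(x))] 5*pi/(3*cosh(pi*k/2))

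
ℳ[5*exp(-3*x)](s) 5*gamma(s)/3^s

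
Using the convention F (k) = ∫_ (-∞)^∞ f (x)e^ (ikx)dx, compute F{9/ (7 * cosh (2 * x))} 9 * pi/ (14 * cosh (pi * k/4))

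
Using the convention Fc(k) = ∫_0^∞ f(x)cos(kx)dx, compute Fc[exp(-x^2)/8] sqrt(pi) * exp(-k^2/4)/16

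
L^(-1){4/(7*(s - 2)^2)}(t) 4*t*exp(2*t)/7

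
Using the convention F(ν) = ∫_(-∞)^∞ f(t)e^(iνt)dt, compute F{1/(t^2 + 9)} pi*exp(-3*Abs(ν))/3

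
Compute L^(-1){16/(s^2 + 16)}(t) 4 * sin(4 * t)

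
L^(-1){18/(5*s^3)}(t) 9*t^2/5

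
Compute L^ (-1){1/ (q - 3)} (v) exp (3*v)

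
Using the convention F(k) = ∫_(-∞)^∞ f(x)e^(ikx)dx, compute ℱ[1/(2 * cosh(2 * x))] pi/(4 * cosh(pi * k/4))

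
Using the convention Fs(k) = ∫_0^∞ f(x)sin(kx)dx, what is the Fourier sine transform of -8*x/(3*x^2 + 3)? -4*pi*exp(-k)/3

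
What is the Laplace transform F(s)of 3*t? 3/s^2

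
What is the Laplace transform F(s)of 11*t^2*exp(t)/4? 11/(2*(s - 1)^3)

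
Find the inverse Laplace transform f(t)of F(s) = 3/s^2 3 * t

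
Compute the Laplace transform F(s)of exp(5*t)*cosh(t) (s - 5)/((s - 5)^2 - 1)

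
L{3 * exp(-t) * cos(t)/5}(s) 3 * (s + 1)/(5 * ((s + 1)^2 + 1))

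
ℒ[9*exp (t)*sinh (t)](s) 9/ (s*(s - 2))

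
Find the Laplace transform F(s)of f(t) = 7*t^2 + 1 14/s^3 + 1/s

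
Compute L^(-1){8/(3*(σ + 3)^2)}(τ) 8*τ*exp(-3*τ)/3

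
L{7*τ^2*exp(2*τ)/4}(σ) 7/(2*(σ - 2)^3)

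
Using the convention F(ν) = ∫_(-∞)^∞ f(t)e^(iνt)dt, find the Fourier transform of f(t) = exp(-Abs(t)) 2/(ν^2 + 1)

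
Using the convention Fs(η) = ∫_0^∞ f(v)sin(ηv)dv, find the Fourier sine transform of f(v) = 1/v pi/2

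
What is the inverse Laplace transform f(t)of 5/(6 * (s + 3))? 5 * exp(-3 * t)/6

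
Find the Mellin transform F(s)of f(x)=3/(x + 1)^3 3*pi*(s - 2)*(s - 1)/(2*sin(pi*s))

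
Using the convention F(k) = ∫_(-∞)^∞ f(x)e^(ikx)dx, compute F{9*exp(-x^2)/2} 9*sqrt(pi)*exp(-k^2/4)/2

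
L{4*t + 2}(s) 4/s^2 + 2/s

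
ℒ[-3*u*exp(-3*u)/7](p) -3/(7*(p + 3)^2)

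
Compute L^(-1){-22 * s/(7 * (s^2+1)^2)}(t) -11 * t * sin(t)/7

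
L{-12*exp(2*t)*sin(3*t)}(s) -36/((s - 2)^2 + 9)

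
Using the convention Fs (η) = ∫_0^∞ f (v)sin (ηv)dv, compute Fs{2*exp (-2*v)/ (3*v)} 2*atan (η/2)/3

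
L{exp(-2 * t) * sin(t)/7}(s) 1/(7 * ((s + 2)^2 + 1))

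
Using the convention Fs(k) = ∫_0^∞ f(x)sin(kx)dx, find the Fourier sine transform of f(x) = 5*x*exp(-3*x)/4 15*k/(2*(k^2 + 9)^2)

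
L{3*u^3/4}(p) 9/(2*p^4)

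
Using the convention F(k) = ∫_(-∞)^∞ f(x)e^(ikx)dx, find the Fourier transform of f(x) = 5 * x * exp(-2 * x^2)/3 5 * sqrt(2) * I * sqrt(pi) * k * exp(-k^2/8)/24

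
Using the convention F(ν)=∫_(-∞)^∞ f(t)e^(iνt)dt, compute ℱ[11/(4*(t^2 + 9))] 11*pi*exp(-3*Abs(ν))/12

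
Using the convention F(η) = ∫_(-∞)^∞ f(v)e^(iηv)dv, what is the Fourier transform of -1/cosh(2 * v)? -pi/(2 * cosh(pi * η/4))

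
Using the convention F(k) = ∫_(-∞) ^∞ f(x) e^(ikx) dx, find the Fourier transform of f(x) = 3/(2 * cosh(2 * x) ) 3 * pi/(4 * cosh(pi * k/4) ) 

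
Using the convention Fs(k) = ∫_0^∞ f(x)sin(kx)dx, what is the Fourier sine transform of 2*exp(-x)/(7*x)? 2*atan(k)/7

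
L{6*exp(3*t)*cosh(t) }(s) 6*(s - 3) /((s - 3) ^2 - 1) 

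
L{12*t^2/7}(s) 24/(7*s^3)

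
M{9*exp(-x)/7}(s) 9*gamma(s)/7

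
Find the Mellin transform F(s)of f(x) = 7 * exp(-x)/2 7 * gamma(s)/2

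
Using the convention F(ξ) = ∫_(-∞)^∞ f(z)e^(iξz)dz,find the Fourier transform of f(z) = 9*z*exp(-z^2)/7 9*I*sqrt(pi)*ξ*exp(-ξ^2/4)/14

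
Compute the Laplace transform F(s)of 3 3/s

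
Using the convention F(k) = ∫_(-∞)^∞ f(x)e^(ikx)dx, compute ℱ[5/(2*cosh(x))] 5*pi/(2*cosh(pi*k/2))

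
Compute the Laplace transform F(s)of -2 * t -2/s^2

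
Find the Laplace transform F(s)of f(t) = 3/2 3/(2*s)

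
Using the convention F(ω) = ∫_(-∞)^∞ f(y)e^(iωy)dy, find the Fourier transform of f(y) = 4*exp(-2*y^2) 2*sqrt(2)*sqrt(pi)*exp(-ω^2/8)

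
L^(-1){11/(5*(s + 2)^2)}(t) 11*t*exp(-2*t)/5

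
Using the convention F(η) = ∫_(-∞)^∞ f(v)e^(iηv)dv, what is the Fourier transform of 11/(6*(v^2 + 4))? 11*pi*exp(-2*Abs(η))/12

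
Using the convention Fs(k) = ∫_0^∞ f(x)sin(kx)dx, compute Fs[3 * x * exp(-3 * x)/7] 18 * k/(7 * (k^2 + 9)^2)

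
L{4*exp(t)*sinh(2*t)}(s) 8/((s - 1)^2 - 4)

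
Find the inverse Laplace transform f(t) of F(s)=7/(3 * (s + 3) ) 7 * exp(-3 * t) /3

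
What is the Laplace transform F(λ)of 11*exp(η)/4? 11/(4*(λ - 1))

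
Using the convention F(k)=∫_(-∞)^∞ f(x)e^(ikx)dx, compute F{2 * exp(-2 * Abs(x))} 8/(k^2 + 4)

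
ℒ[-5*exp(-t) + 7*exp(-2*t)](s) 7/(s + 2) - 5/(s + 1)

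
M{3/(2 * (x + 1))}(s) 3 * pi * csc(pi * s)/2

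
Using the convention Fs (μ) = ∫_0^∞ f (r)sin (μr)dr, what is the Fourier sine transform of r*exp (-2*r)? 4*μ/ (μ^2+4)^2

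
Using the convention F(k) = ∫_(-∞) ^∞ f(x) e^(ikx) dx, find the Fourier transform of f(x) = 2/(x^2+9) 2*pi*exp(-3*Abs(k) ) /3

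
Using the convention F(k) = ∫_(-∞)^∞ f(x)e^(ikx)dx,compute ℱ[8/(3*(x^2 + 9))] 8*pi*exp(-3*Abs(k))/9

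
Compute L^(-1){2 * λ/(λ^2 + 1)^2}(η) η * sin(η)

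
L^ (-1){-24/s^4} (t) -4 * t^3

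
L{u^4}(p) 24/p^5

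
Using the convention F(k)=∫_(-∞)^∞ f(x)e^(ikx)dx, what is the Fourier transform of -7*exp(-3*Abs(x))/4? -21/(2*k^2 + 18)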